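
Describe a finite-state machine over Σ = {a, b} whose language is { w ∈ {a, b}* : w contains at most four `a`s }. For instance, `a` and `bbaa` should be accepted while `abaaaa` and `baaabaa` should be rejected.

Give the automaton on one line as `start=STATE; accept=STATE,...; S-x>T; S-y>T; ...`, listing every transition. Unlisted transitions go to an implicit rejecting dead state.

Count `a`s, saturating at 5: states S0 through S4 mean 0 through 4 `a`s seen; S5 means more than 4. Each `a` increments (capped at S5); other symbols loop. Accept from {S0, S1, S2, S3, S4}.
6 states suffice.
        a   b  
>* S0   S1  S0 
 * S1   S2  S1 
 * S2   S3  S2 
 * S3   S4  S3 
 * S4   S5  S4 
   S5   S5  S5 
(> = start, * = accepting)

start=S0; accept=S0,S1,S2,S3,S4; S0-a>S1; S0-b>S0; S1-a>S2; S1-b>S1; S2-a>S3; S2-b>S2; S3-a>S4; S3-b>S3; S4-a>S5; S4-b>S4; S5-a>S5; S5-b>S5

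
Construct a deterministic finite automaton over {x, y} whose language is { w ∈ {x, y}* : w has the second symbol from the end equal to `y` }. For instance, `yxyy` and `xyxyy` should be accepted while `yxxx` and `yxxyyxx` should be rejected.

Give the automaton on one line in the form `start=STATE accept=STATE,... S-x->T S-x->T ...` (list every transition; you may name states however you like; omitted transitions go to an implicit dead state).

start=A accept=F,G A-x->B A-y->C B-x->D B-y->E C-x->F C-y->G D-x->D D-y->E E-x->F E-y->G F-x->D F-y->E G-x->F G-y->G

Because acceptance depends on a position counted from the end, the machine has to buffer the most recent 2 symbols. Make each state the string of the last up-to-2 symbols read; on input `x` shift the window left and append `x`. Accept when the buffered window has length 2 and begins with `y`.
With 7 states:
       x  y 
>  A   B  C 
   B   D  E 
   C   F  G 
   D   D  E 
   E   F  G 
 * F   D  E 
 * G   F  G 
(> = start, * = accepting)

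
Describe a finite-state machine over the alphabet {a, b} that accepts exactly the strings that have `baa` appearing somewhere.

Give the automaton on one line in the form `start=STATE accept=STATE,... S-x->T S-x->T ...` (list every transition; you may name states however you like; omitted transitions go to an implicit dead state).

States q0..q2 record the length of the longest prefix of `baa` that matches the current input suffix. Reaching q3 means `baa` has been seen, and we stay there forever. Accept from q3.
With 4 states:
        a   b  
>  q0   q0  q1 
   q1   q2  q1 
   q2   q3  q1 
 * q3   q3  q3 
(> = start, * = accepting)

start=q0 accept=q3 q0-a->q0 q0-b->q1 q1-a->q2 q1-b->q1 q2-a->q3 q2-b->q1 q3-a->q3 q3-b->q3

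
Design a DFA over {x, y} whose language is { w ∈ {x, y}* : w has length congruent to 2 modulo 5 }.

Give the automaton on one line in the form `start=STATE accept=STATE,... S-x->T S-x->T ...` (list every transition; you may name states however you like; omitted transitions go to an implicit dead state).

start=s0 accept=s2 s0-x->s1 s0-y->s1 s1-x->s2 s1-y->s2 s2-x->s3 s2-y->s3 s3-x->s4 s3-y->s4 s4-x->s0 s4-y->s0

Count input length modulo 5: every symbol advances one step around the cycle s0 → s1 → s2 → s3 → s4 → s0. Accept at s2.
With 5 states:
        x   y  
>  s0   s1  s1 
   s1   s2  s2 
 * s2   s3  s3 
   s3   s4  s4 
   s4   s0  s0 
(> = start, * = accepting)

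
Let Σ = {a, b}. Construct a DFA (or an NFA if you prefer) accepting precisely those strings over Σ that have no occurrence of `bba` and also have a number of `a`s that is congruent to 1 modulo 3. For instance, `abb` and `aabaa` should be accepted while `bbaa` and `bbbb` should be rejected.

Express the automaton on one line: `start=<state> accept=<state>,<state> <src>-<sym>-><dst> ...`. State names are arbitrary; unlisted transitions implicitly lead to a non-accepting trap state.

Build one automaton per condition and run them in lockstep. One (4 states) tracks partial matches of the forbidden pattern `bba`; the other (3 states) tracks the count of `a`s modulo 3. Each combined state is a pair, one component from each; accept when both components accept. Minimizing collapses redundant product states.
With 8 states:
        a   b  
>  q0   q1  q2 
 * q1   q3  q4 
   q2   q1  q5 
   q3   q0  q6 
 * q4   q3  q7 
   q5   q5  q5 
   q6   q0  q5 
 * q7   q5  q7 
(> = start, * = accepting)

start=q0 accept=q1,q4,q7 q0-a->q1 q0-b->q2 q1-a->q3 q1-b->q4 q2-a->q1 q2-b->q5 q3-a->q0 q3-b->q6 q4-a->q3 q4-b->q7 q5-a->q5 q5-b->q5 q6-a->q0 q6-b->q5 q7-a->q5 q7-b->q7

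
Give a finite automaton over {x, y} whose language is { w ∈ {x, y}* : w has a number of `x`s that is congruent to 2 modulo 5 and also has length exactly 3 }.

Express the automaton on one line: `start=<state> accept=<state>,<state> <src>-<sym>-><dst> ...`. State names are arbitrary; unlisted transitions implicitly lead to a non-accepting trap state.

Run two small machines in parallel and take their product. One (5 states) tracks the count of `x`s modulo 5; the other (5 states) tracks the input length, saturating at 4. Each combined state is a pair, one component from each; accept when both components accept. After merging equivalent states the machine shrinks.
        x   y  
>  q0   q1  q2 
   q1   q3  q4 
   q2   q4  q5 
   q3   q5  q6 
   q4   q6  q5 
   q5   q5  q5 
 * q6   q5  q5 
(> = start, * = accepting)

start=q0 accept=q6 q0-x->q1 q0-y->q2 q1-x->q3 q1-y->q4 q2-x->q4 q2-y->q5 q3-x->q5 q3-y->q6 q4-x->q6 q4-y->q5 q5-x->q5 q5-y->q5 q6-x->q5 q6-y->q5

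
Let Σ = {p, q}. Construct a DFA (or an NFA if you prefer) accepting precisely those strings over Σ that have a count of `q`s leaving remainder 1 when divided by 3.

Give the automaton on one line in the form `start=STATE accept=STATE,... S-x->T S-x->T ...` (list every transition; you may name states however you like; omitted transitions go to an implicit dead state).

start=S0 accept=S1 S0-p->S0 S0-q->S1 S1-p->S1 S1-q->S2 S2-p->S2 S2-q->S0

Keep the running count of `q`s modulo 3: each `q` advances along the cycle S0 → S1 → S2 → S0 while other symbols loop. Accept at S1.
3 states suffice.
        p   q  
>  S0   S0  S1 
 * S1   S1  S2 
   S2   S2  S0 
(> = start, * = accepting)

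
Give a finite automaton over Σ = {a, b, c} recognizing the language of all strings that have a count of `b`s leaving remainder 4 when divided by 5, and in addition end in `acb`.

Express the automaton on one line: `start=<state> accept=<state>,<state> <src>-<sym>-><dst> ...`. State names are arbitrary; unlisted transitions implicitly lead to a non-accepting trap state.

start=q0 accept=q7 q0-a->q0 q0-b->q1 q0-c->q0 q1-a->q1 q1-b->q2 q1-c->q1 q2-a->q2 q2-b->q3 q2-c->q2 q3-a->q4 q3-b->q5 q3-c->q3 q4-a->q4 q4-b->q5 q4-c->q6 q5-a->q5 q5-b->q0 q5-c->q5 q6-a->q4 q6-b->q7 q6-c->q3 q7-a->q5 q7-b->q0 q7-c->q5

Run two small machines in parallel and take their product. One (5 states) tracks the count of `b`s modulo 5; the other (4 states) tracks how much of the suffix `acb` has currently been matched. Each combined state is a pair, one component from each; accept when both components accept. After merging equivalent states the machine shrinks.
With 8 states:
        a   b   c  
>  q0   q0  q1  q0 
   q1   q1  q2  q1 
   q2   q2  q3  q2 
   q3   q4  q5  q3 
   q4   q4  q5  q6 
   q5   q5  q0  q5 
   q6   q4  q7  q3 
 * q7   q5  q0  q5 
(> = start, * = accepting)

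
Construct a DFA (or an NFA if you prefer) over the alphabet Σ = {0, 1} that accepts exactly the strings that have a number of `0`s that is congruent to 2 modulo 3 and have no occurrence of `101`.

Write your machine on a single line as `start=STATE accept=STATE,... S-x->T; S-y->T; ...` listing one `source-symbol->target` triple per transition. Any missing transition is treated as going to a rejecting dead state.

Build one automaton per condition and run them in lockstep. One (3 states) tracks the count of `0`s modulo 3; the other (4 states) tracks partial matches of the forbidden pattern `101`. Each combined state is a pair, one component from each; accept when both components accept. Equivalent product states are then merged.
        0   1  
>  q0   q1  q2 
   q1   q3  q4 
   q2   q5  q2 
 * q3   q0  q6 
   q4   q7  q4 
   q5   q3  q8 
 * q6   q9  q6 
 * q7   q0  q8 
   q8   q8  q8 
   q9   q1  q8 
(> = start, * = accepting)

start=q0; accept=q3,q6,q7; q0-0->q1; q0-1->q2; q1-0->q3; q1-1->q4; q2-0->q5; q2-1->q2; q3-0->q0; q3-1->q6; q4-0->q7; q4-1->q4; q5-0->q3; q5-1->q8; q6-0->q9; q6-1->q6; q7-0->q0; q7-1->q8; q8-0->q8; q8-1->q8; q9-0->q1; q9-1->q8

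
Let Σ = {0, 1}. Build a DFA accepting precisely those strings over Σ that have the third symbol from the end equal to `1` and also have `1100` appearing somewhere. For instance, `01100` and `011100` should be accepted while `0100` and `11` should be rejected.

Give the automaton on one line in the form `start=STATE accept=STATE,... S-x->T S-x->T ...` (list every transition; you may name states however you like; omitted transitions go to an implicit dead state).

start=A accept=E,J,K,L A-0->A A-1->B B-0->A B-1->C C-0->D C-1->C D-0->E D-1->B E-0->F E-1->G F-0->F F-1->G G-0->H G-1->I H-0->E H-1->J I-0->K I-1->L J-0->H J-1->I K-0->E K-1->J L-0->K L-1->L

Run two small machines in parallel and take their product. One (15 states) tracks the last 3 symbols read; the other (5 states) tracks whether and how much of `1100` has been seen. Each combined state is a pair, one component from each; accept when both components accept. After merging equivalent states the machine shrinks.
12 states suffice.
       0  1 
>  A   A  B 
   B   A  C 
   C   D  C 
   D   E  B 
 * E   F  G 
   F   F  G 
   G   H  I 
   H   E  J 
   I   K  L 
 * J   H  I 
 * K   E  J 
 * L   K  L 
(> = start, * = accepting)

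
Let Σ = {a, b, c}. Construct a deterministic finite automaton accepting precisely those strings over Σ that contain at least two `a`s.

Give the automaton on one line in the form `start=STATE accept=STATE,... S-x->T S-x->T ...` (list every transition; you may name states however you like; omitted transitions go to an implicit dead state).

start=s0 accept=s2,s3 s0-a->s1 s0-b->s0 s0-c->s0 s1-a->s2 s1-b->s1 s1-c->s1 s2-a->s3 s2-b->s2 s2-c->s2 s3-a->s3 s3-b->s3 s3-c->s3

Count `a`s, saturating at 3: states s0 through s2 mean 0 through 2 `a`s seen; s3 means more than 2. Each `a` increments (capped at s3); other symbols loop. Accept from {s2, s3}.
        a   b   c  
>  s0   s1  s0  s0 
   s1   s2  s1  s1 
 * s2   s3  s2  s2 
 * s3   s3  s3  s3 
(> = start, * = accepting)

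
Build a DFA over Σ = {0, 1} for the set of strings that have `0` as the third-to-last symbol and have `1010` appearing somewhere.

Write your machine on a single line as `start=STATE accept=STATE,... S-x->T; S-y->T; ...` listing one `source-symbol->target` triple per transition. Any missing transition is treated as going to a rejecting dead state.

start=q0; accept=q4,q7,q8,q9; q0-0->q0; q0-1->q1; q1-0->q2; q1-1->q1; q2-0->q0; q2-1->q3; q3-0->q4; q3-1->q1; q4-0->q5; q4-1->q6; q5-0->q7; q5-1->q8; q6-0->q4; q6-1->q9; q7-0->q7; q7-1->q8; q8-0->q4; q8-1->q9; q9-0->q10; q9-1->q11; q10-0->q5; q10-1->q6; q11-0->q10; q11-1->q11

Build one automaton per condition and run them in lockstep. One (15 states) tracks the last 3 symbols read; the other (5 states) tracks whether and how much of `1010` has been seen. Each combined state is a pair, one component from each; accept when both components accept. Equivalent product states are then merged.
          0    1  
>  q0     q0   q1 
   q1     q2   q1 
   q2     q0   q3 
   q3     q4   q1 
 * q4     q5   q6 
   q5     q7   q8 
   q6     q4   q9 
 * q7     q7   q8 
 * q8     q4   q9 
 * q9    q10  q11 
   q10    q5   q6 
   q11   q10  q11 
(> = start, * = accepting)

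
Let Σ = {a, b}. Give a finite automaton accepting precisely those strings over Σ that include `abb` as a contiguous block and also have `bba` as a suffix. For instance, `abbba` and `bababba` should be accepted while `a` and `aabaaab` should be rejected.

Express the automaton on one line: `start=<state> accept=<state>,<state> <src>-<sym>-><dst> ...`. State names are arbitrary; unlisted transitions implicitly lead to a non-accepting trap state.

start=S0 accept=S4 S0-a->S1 S0-b->S0 S1-a->S1 S1-b->S2 S2-a->S1 S2-b->S3 S3-a->S4 S3-b->S3 S4-a->S1 S4-b->S2

Handle the two conditions separately and then intersect. The first has 4 states tracking whether and how much of `abb` has been seen; the second has 4 states tracking how much of the suffix `bba` has currently been matched. A product state is a pair (one from each), accepting exactly when both do. After merging equivalent states the machine shrinks.
5 states suffice.
        a   b  
>  S0   S1  S0 
   S1   S1  S2 
   S2   S1  S3 
   S3   S4  S3 
 * S4   S1  S2 
(> = start, * = accepting)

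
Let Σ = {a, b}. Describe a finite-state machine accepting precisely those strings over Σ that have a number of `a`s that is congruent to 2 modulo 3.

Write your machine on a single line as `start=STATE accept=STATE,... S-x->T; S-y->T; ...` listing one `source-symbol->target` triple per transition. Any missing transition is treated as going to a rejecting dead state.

The only thing that matters is how many `a`s have appeared, reduced mod 3. Use one state per residue: q0 for 0, …, q2 for 2. Reading `a` moves to the next residue; anything else stays put. q2 is accepting.
        a   b  
>  q0   q1  q0 
   q1   q2  q1 
 * q2   q0  q2 
(> = start, * = accepting)

start=q0; accept=q2; q0-a->q1; q0-b->q0; q1-a->q2; q1-b->q1; q2-a->q0; q2-b->q2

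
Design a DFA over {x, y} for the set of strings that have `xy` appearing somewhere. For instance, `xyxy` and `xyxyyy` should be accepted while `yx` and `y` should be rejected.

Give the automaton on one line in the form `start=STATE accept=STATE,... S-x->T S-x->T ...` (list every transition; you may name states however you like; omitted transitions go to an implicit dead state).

start=q0 accept=q2 q0-x->q1 q0-y->q0 q1-x->q1 q1-y->q2 q2-x->q2 q2-y->q2

States q0..q1 record the length of the longest prefix of `xy` that matches the current input suffix. Reaching q2 means `xy` has been seen, and we stay there forever. Accept from q2.
With 3 states:
        x   y  
>  q0   q1  q0 
   q1   q1  q2 
 * q2   q2  q2 
(> = start, * = accepting)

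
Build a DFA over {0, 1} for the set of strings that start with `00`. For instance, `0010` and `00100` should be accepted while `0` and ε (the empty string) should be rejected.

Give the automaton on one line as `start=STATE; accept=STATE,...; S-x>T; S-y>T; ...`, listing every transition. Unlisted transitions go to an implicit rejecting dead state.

start=A; accept=C; A-0>B; A-1>D; B-0>C; B-1>D; C-0>C; C-1>C; D-0>D; D-1>D

Walk along `00` while the input agrees: from A take `0` to B, and so on. Any deviation drops to the rejecting sink D. Once C is reached the prefix is confirmed and every continuation is accepted.
With 4 states:
       0  1 
>  A   B  D 
   B   C  D 
 * C   C  C 
   D   D  D 
(> = start, * = accepting)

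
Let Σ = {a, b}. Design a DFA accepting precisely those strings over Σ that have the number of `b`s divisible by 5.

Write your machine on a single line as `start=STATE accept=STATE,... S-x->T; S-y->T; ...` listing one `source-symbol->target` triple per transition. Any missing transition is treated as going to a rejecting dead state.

start=S0; accept=S0; S0-a->S0; S0-b->S1; S1-a->S1; S1-b->S2; S2-a->S2; S2-b->S3; S3-a->S3; S3-b->S4; S4-a->S4; S4-b->S0

Keep the running count of `b`s modulo 5: each `b` advances along the cycle S0 → S1 → S2 → S3 → S4 → S0 while other symbols loop. Accept at S0.
5 states suffice.
        a   b  
>* S0   S0  S1 
   S1   S1  S2 
   S2   S2  S3 
   S3   S3  S4 
   S4   S4  S0 
(> = start, * = accepting)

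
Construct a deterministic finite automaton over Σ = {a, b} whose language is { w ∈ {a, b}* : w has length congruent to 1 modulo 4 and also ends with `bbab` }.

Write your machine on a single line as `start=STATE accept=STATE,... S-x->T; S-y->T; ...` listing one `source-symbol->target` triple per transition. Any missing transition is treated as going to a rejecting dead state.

start=s0; accept=s7; s0-a->s1; s0-b->s1; s1-a->s2; s1-b->s3; s2-a->s4; s2-b->s4; s3-a->s4; s3-b->s5; s4-a->s0; s4-b->s0; s5-a->s6; s5-b->s0; s6-a->s1; s6-b->s7; s7-a->s2; s7-b->s3

Build one automaton per condition and run them in lockstep. The first has 4 states tracking the input length modulo 4; the second has 5 states tracking how much of the suffix `bbab` has currently been matched. A product state is a pair (one from each), accepting exactly when both do. After merging equivalent states the machine shrinks.
An 8-state machine:
        a   b  
>  s0   s1  s1 
   s1   s2  s3 
   s2   s4  s4 
   s3   s4  s5 
   s4   s0  s0 
   s5   s6  s0 
   s6   s1  s7 
 * s7   s2  s3 
(> = start, * = accepting)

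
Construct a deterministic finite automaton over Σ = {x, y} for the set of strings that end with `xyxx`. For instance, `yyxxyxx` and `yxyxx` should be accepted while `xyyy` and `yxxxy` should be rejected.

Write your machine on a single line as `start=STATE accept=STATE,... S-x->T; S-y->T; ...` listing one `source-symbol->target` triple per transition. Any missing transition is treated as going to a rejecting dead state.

Let each state record the length of the longest suffix of the input read so far that is also a prefix of `xyxx`. S1 means the last symbol is `x`; S2 means the last 2 symbols are `xy`; S3 means the last 3 symbols are `xyx`; S4 means the last 4 symbols are `xyxx`. Accept only at S4, where the string currently ends in `xyxx`.
        x   y  
>  S0   S1  S0 
   S1   S1  S2 
   S2   S3  S0 
   S3   S4  S2 
 * S4   S1  S2 
(> = start, * = accepting)

start=S0; accept=S4; S0-x->S1; S0-y->S0; S1-x->S1; S1-y->S2; S2-x->S3; S2-y->S0; S3-x->S4; S3-y->S2; S4-x->S1; S4-y->S2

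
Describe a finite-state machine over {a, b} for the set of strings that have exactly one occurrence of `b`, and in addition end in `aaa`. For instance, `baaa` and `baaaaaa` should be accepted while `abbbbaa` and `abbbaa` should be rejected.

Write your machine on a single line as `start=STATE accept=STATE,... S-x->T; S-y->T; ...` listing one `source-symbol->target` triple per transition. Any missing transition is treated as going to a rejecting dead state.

Handle the two conditions separately and then intersect. The first has 3 states tracking the count of `b`s, saturating at 2; the second has 4 states tracking how much of the suffix `aaa` has currently been matched. A product state is a pair (one from each), accepting exactly when both do.
12 states suffice.
          a    b  
>  q0     q1   q2 
   q1     q3   q2 
   q2     q4   q5 
   q3     q6   q2 
   q4     q7   q5 
   q5     q8   q5 
   q6     q6   q2 
   q7     q9   q5 
   q8    q10   q5 
 * q9     q9   q5 
   q10   q11   q5 
   q11   q11   q5 
(> = start, * = accepting)

start=q0; accept=q9; q0-a->q1; q0-b->q2; q1-a->q3; q1-b->q2; q2-a->q4; q2-b->q5; q3-a->q6; q3-b->q2; q4-a->q7; q4-b->q5; q5-a->q8; q5-b->q5; q6-a->q6; q6-b->q2; q7-a->q9; q7-b->q5; q8-a->q10; q8-b->q5; q9-a->q9; q9-b->q5; q10-a->q11; q10-b->q5; q11-a->q11; q11-b->q5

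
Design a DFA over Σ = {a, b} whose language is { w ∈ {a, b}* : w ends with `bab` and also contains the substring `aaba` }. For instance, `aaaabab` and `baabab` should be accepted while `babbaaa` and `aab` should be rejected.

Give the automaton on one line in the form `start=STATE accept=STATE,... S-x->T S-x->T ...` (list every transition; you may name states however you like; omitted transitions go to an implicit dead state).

Build one automaton per condition and run them in lockstep. The first has 4 states tracking how much of the suffix `bab` has currently been matched; the second has 5 states tracking whether and how much of `aaba` has been seen. A product state is a pair (one from each), accepting exactly when both do. After merging equivalent states the machine shrinks.
        a   b  
>  S0   S1  S0 
   S1   S2  S0 
   S2   S2  S3 
   S3   S4  S0 
   S4   S5  S6 
   S5   S5  S7 
 * S6   S4  S7 
   S7   S4  S7 
(> = start, * = accepting)

start=S0 accept=S6 S0-a->S1 S0-b->S0 S1-a->S2 S1-b->S0 S2-a->S2 S2-b->S3 S3-a->S4 S3-b->S0 S4-a->S5 S4-b->S6 S5-a->S5 S5-b->S7 S6-a->S4 S6-b->S7 S7-a->S4 S7-b->S7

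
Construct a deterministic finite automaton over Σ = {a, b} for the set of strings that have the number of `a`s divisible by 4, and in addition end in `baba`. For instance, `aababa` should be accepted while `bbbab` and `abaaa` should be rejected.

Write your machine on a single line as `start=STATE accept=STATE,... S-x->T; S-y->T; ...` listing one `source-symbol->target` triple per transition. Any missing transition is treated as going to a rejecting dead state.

start=s0; accept=s7; s0-a->s1; s0-b->s0; s1-a->s2; s1-b->s1; s2-a->s3; s2-b->s4; s3-a->s0; s3-b->s3; s4-a->s5; s4-b->s4; s5-a->s0; s5-b->s6; s6-a->s7; s6-b->s3; s7-a->s1; s7-b->s0

Run two small machines in parallel and take their product. One (4 states) tracks the count of `a`s modulo 4; the other (5 states) tracks how much of the suffix `baba` has currently been matched. Each combined state is a pair, one component from each; accept when both components accept. After merging equivalent states the machine shrinks.
        a   b  
>  s0   s1  s0 
   s1   s2  s1 
   s2   s3  s4 
   s3   s0  s3 
   s4   s5  s4 
   s5   s0  s6 
   s6   s7  s3 
 * s7   s1  s0 
(> = start, * = accepting)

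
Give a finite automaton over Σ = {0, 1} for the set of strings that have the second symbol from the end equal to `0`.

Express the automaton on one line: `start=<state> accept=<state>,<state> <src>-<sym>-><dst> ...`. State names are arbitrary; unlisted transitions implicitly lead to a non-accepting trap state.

Because acceptance depends on a position counted from the end, the machine has to buffer the most recent 2 symbols. Make each state the string of the last up-to-2 symbols read; on input `x` shift the window left and append `x`. Accept when the buffered window has length 2 and begins with `0`.
        0   1  
>  s0   s1  s2 
   s1   s3  s4 
   s2   s5  s6 
 * s3   s3  s4 
 * s4   s5  s6 
   s5   s3  s4 
   s6   s5  s6 
(> = start, * = accepting)

start=s0 accept=s3,s4 s0-0->s1 s0-1->s2 s1-0->s3 s1-1->s4 s2-0->s5 s2-1->s6 s3-0->s3 s3-1->s4 s4-0->s5 s4-1->s6 s5-0->s3 s5-1->s4 s6-0->s5 s6-1->s6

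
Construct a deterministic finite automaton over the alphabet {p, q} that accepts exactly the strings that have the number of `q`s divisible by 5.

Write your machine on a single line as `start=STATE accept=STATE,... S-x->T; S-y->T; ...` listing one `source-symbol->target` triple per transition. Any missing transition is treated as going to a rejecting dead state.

Keep the running count of `q`s modulo 5: each `q` advances along the cycle A → B → C → D → E → A while other symbols loop. Accept at A.
       p  q 
>* A   A  B 
   B   B  C 
   C   C  D 
   D   D  E 
   E   E  A 
(> = start, * = accepting)

start=A; accept=A; A-p->A; A-q->B; B-p->B; B-q->C; C-p->C; C-q->D; D-p->D; D-q->E; E-p->E; E-q->A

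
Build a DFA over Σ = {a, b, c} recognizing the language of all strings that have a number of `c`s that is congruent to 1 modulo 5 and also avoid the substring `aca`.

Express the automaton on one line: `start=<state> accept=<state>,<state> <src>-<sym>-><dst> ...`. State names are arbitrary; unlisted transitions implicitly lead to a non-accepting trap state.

start=s0 accept=s2,s3,s4 s0-a->s1 s0-b->s0 s0-c->s2 s1-a->s1 s1-b->s0 s1-c->s3 s2-a->s4 s2-b->s2 s2-c->s5 s3-a->s6 s3-b->s2 s3-c->s5 s4-a->s4 s4-b->s2 s4-c->s7 s5-a->s8 s5-b->s5 s5-c->s9 s6-a->s6 s6-b->s6 s6-c->s6 s7-a->s6 s7-b->s5 s7-c->s9 s8-a->s8 s8-b->s5 s8-c->s10 s9-a->s11 s9-b->s9 s9-c->s12 s10-a->s6 s10-b->s9 s10-c->s12 s11-a->s11 s11-b->s9 s11-c->s13 s12-a->s14 s12-b->s12 s12-c->s0 s13-a->s6 s13-b->s12 s13-c->s0 s14-a->s14 s14-b->s12 s14-c->s15 s15-a->s6 s15-b->s0 s15-c->s2

Run two small machines in parallel and take their product. One (5 states) tracks the count of `c`s modulo 5; the other (4 states) tracks partial matches of the forbidden pattern `aca`. Each combined state is a pair, one component from each; accept when both components accept. Minimizing collapses redundant product states.
16 states suffice.
          a    b    c  
>  s0     s1   s0   s2 
   s1     s1   s0   s3 
 * s2     s4   s2   s5 
 * s3     s6   s2   s5 
 * s4     s4   s2   s7 
   s5     s8   s5   s9 
   s6     s6   s6   s6 
   s7     s6   s5   s9 
   s8     s8   s5  s10 
   s9    s11   s9  s12 
   s10    s6   s9  s12 
   s11   s11   s9  s13 
   s12   s14  s12   s0 
   s13    s6  s12   s0 
   s14   s14  s12  s15 
   s15    s6   s0   s2 
(> = start, * = accepting)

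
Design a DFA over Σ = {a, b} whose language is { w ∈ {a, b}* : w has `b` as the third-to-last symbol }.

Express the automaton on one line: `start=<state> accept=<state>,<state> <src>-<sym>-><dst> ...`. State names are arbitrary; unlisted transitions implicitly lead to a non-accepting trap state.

start=S0 accept=S11,S12,S13,S14 S0-a->S1 S0-b->S2 S1-a->S3 S1-b->S4 S2-a->S5 S2-b->S6 S3-a->S7 S3-b->S8 S4-a->S9 S4-b->S10 S5-a->S11 S5-b->S12 S6-a->S13 S6-b->S14 S7-a->S7 S7-b->S8 S8-a->S9 S8-b->S10 S9-a->S11 S9-b->S12 S10-a->S13 S10-b->S14 S11-a->S7 S11-b->S8 S12-a->S9 S12-b->S10 S13-a->S11 S13-b->S12 S14-a->S13 S14-b->S14

A DFA must remember the last 3 symbols (since which symbol is third-to-last isn't known until the input ends). Use one state per possible window of the last ≤3 symbols; accept from those whose window starts with `b`.
A 15-state machine:
          a    b  
>  S0     S1   S2 
   S1     S3   S4 
   S2     S5   S6 
   S3     S7   S8 
   S4     S9  S10 
   S5    S11  S12 
   S6    S13  S14 
   S7     S7   S8 
   S8     S9  S10 
   S9    S11  S12 
   S10   S13  S14 
 * S11    S7   S8 
 * S12    S9  S10 
 * S13   S11  S12 
 * S14   S13  S14 
(> = start, * = accepting)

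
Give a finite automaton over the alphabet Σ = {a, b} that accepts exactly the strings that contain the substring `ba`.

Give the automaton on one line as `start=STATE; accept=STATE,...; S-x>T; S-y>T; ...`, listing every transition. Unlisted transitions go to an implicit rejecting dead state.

start=q0; accept=q2; q0-a>q0; q0-b>q1; q1-a>q2; q1-b>q1; q2-a>q2; q2-b>q2

Track how much of `ba` has been matched so far: state q0 is no progress, q2 is the absorbing accept state reached once `ba` has occurred. Intermediate states record partial matches; on a mismatch, fall back to the longest reusable overlap.
3 states suffice.
        a   b  
>  q0   q0  q1 
   q1   q2  q1 
 * q2   q2  q2 
(> = start, * = accepting)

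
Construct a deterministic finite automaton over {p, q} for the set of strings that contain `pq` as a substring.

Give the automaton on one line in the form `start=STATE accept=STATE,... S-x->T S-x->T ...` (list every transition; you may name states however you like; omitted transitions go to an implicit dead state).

start=s0 accept=s2 s0-p->s1 s0-q->s0 s1-p->s1 s1-q->s2 s2-p->s2 s2-q->s2

States s0..s1 record the length of the longest prefix of `pq` that matches the current input suffix. Reaching s2 means `pq` has been seen, and we stay there forever. Accept from s2.
3 states suffice.
        p   q  
>  s0   s1  s0 
   s1   s1  s2 
 * s2   s2  s2 
(> = start, * = accepting)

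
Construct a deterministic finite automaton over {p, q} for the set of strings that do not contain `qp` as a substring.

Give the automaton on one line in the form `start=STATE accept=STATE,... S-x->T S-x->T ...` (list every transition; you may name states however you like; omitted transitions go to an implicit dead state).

Track partial matches of the forbidden pattern `qp`. State S2 is a dead state reached once `qp` has occurred; every other state accepts. S0 means no part of `qp` is currently matched.
With 3 states:
        p   q  
>* S0   S0  S1 
 * S1   S2  S1 
   S2   S2  S2 
(> = start, * = accepting)

start=S0 accept=S0,S1 S0-p->S0 S0-q->S1 S1-p->S2 S1-q->S1 S2-p->S2 S2-q->S2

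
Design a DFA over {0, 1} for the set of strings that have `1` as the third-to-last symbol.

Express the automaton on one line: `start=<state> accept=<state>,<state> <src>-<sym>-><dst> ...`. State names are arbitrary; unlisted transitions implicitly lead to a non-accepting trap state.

start=A accept=L,M,N,O A-0->B A-1->C B-0->D B-1->E C-0->F C-1->G D-0->H D-1->I E-0->J E-1->K F-0->L F-1->M G-0->N G-1->O H-0->H H-1->I I-0->J I-1->K J-0->L J-1->M K-0->N K-1->O L-0->H L-1->I M-0->J M-1->K N-0->L N-1->M O-0->N O-1->O

Because acceptance depends on a position counted from the end, the machine has to buffer the most recent 3 symbols. Make each state the string of the last up-to-3 symbols read; on input `x` shift the window left and append `x`. Accept when the buffered window has length 3 and begins with `1`.
15 states suffice.
       0  1 
>  A   B  C 
   B   D  E 
   C   F  G 
   D   H  I 
   E   J  K 
   F   L  M 
   G   N  O 
   H   H  I 
   I   J  K 
   J   L  M 
   K   N  O 
 * L   H  I 
 * M   J  K 
 * N   L  M 
 * O   N  O 
(> = start, * = accepting)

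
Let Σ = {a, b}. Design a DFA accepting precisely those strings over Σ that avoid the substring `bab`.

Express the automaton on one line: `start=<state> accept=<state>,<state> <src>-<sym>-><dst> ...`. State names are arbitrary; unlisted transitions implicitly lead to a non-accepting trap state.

start=S0 accept=S0,S1,S2 S0-a->S0 S0-b->S1 S1-a->S2 S1-b->S1 S2-a->S0 S2-b->S3 S3-a->S3 S3-b->S3

This is the complement of 'contains `bab`'. Use the same substring-matching states — S0 through S3 holding how much of `bab` has just been matched — but flip the accepting set: everything except the trap S3 accepts.
A 4-state machine:
        a   b  
>* S0   S0  S1 
 * S1   S2  S1 
 * S2   S0  S3 
   S3   S3  S3 
(> = start, * = accepting)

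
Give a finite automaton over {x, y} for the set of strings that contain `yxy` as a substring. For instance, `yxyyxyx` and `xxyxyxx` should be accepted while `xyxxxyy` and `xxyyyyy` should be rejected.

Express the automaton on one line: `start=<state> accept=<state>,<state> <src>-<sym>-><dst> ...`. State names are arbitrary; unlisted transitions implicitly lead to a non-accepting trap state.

start=A accept=D A-x->A A-y->B B-x->C B-y->B C-x->A C-y->D D-x->D D-y->D

States A..C record the length of the longest prefix of `yxy` that matches the current input suffix. Reaching D means `yxy` has been seen, and we stay there forever. Accept from D.
With 4 states:
       x  y 
>  A   A  B 
   B   C  B 
   C   A  D 
 * D   D  D 
(> = start, * = accepting)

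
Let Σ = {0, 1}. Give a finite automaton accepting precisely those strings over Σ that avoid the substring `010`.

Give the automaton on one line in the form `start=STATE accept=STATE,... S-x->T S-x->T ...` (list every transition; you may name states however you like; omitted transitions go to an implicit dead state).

start=q0 accept=q0,q1,q2 q0-0->q1 q0-1->q0 q1-0->q1 q1-1->q2 q2-0->q3 q2-1->q0 q3-0->q3 q3-1->q3

This is the complement of 'contains `010`'. Use the same substring-matching states — q0 through q3 holding how much of `010` has just been matched — but flip the accepting set: everything except the trap q3 accepts.
4 states suffice.
        0   1  
>* q0   q1  q0 
 * q1   q1  q2 
 * q2   q3  q0 
   q3   q3  q3 
(> = start, * = accepting)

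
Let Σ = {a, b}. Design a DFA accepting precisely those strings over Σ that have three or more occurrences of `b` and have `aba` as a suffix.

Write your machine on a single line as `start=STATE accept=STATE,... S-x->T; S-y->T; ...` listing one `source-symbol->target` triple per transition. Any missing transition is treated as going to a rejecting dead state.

start=s0; accept=s5; s0-a->s0; s0-b->s1; s1-a->s1; s1-b->s2; s2-a->s3; s2-b->s2; s3-a->s3; s3-b->s4; s4-a->s5; s4-b->s2; s5-a->s3; s5-b->s4

Run two small machines in parallel and take their product. The first has 5 states tracking the count of `b`s, saturating at 4; the second has 4 states tracking how much of the suffix `aba` has currently been matched. A product state is a pair (one from each), accepting exactly when both do. Equivalent product states are then merged.
A 6-state machine:
        a   b  
>  s0   s0  s1 
   s1   s1  s2 
   s2   s3  s2 
   s3   s3  s4 
   s4   s5  s2 
 * s5   s3  s4 
(> = start, * = accepting)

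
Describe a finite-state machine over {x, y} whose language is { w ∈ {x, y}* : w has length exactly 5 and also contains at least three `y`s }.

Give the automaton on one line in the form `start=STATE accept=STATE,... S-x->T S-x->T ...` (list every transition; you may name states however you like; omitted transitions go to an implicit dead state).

Build one automaton per condition and run them in lockstep. One (7 states) tracks the input length, saturating at 6; the other (5 states) tracks the count of `y`s, saturating at 4. Each combined state is a pair, one component from each; accept when both components accept. After merging equivalent states the machine shrinks.
          x    y  
>  q0     q1   q2 
   q1     q3   q4 
   q2     q4   q5 
   q3     q6   q7 
   q4     q7   q8 
   q5     q8   q9 
   q6     q6   q6 
   q7     q6  q10 
   q8    q10  q11 
   q9    q11  q11 
   q10    q6  q12 
   q11   q12  q12 
 * q12    q6   q6 
(> = start, * = accepting)

start=q0 accept=q12 q0-x->q1 q0-y->q2 q1-x->q3 q1-y->q4 q2-x->q4 q2-y->q5 q3-x->q6 q3-y->q7 q4-x->q7 q4-y->q8 q5-x->q8 q5-y->q9 q6-x->q6 q6-y->q6 q7-x->q6 q7-y->q10 q8-x->q10 q8-y->q11 q9-x->q11 q9-y->q11 q10-x->q6 q10-y->q12 q11-x->q12 q11-y->q12 q12-x->q6 q12-y->q6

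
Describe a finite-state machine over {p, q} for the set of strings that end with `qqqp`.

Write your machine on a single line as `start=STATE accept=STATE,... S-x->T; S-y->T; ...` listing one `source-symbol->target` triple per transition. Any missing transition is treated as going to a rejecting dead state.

Let each state record the length of the longest suffix of the input read so far that is also a prefix of `qqqp`. S1 means the last symbol is `q`; S2 means the last 2 symbols are `qq`; S3 means the last 3 symbols are `qqq`; S4 means the last 4 symbols are `qqqp`. Accept only at S4, where the string currently ends in `qqqp`.
With 5 states:
        p   q  
>  S0   S0  S1 
   S1   S0  S2 
   S2   S0  S3 
   S3   S4  S3 
 * S4   S0  S1 
(> = start, * = accepting)

start=S0; accept=S4; S0-p->S0; S0-q->S1; S1-p->S0; S1-q->S2; S2-p->S0; S2-q->S3; S3-p->S4; S3-q->S3; S4-p->S0; S4-q->S1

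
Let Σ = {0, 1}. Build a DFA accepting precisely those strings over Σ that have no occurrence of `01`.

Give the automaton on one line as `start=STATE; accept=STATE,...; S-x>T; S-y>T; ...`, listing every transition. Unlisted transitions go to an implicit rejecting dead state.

Track partial matches of the forbidden pattern `01`. State S2 is a dead state reached once `01` has occurred; every other state accepts. S0 means no part of `01` is currently matched.
A 3-state machine:
        0   1  
>* S0   S1  S0 
 * S1   S1  S2 
   S2   S2  S2 
(> = start, * = accepting)

start=S0; accept=S0,S1; S0-0>S1; S0-1>S0; S1-0>S1; S1-1>S2; S2-0>S2; S2-1>S2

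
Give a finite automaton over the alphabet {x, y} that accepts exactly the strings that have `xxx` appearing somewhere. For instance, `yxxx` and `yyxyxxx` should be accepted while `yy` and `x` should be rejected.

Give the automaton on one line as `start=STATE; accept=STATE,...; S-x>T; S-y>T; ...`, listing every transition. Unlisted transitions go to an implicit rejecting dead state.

start=s0; accept=s3; s0-x>s1; s0-y>s0; s1-x>s2; s1-y>s0; s2-x>s3; s2-y>s0; s3-x>s3; s3-y>s3

Track how much of `xxx` has been matched so far: state s0 is no progress, s3 is the absorbing accept state reached once `xxx` has occurred. Intermediate states record partial matches; on a mismatch, fall back to the longest reusable overlap.
        x   y  
>  s0   s1  s0 
   s1   s2  s0 
   s2   s3  s0 
 * s3   s3  s3 
(> = start, * = accepting)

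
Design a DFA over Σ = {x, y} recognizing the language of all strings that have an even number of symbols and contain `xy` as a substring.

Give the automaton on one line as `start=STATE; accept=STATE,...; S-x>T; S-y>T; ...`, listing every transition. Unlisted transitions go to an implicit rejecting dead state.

Run two small machines in parallel and take their product. The first has 2 states tracking the input length modulo 2; the second has 3 states tracking whether and how much of `xy` has been seen. A product state is a pair (one from each), accepting exactly when both do.
A 6-state machine:
        x   y  
>  q0   q1  q2 
   q1   q3  q4 
   q2   q3  q0 
   q3   q1  q5 
 * q4   q5  q5 
   q5   q4  q4 
(> = start, * = accepting)

start=q0; accept=q4; q0-x>q1; q0-y>q2; q1-x>q3; q1-y>q4; q2-x>q3; q2-y>q0; q3-x>q1; q3-y>q5; q4-x>q5; q4-y>q5; q5-x>q4; q5-y>q4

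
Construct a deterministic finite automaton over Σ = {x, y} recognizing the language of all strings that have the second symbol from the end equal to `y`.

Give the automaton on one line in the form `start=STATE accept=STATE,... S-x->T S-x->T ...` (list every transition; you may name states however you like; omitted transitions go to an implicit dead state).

start=q0 accept=q5,q6 q0-x->q1 q0-y->q2 q1-x->q3 q1-y->q4 q2-x->q5 q2-y->q6 q3-x->q3 q3-y->q4 q4-x->q5 q4-y->q6 q5-x->q3 q5-y->q4 q6-x->q5 q6-y->q6

Because acceptance depends on a position counted from the end, the machine has to buffer the most recent 2 symbols. Make each state the string of the last up-to-2 symbols read; on input `x` shift the window left and append `x`. Accept when the buffered window has length 2 and begins with `y`.
With 7 states:
        x   y  
>  q0   q1  q2 
   q1   q3  q4 
   q2   q5  q6 
   q3   q3  q4 
   q4   q5  q6 
 * q5   q3  q4 
 * q6   q5  q6 
(> = start, * = accepting)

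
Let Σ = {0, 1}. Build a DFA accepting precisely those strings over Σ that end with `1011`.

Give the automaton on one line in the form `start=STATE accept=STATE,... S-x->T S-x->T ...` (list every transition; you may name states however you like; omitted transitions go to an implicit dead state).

start=A accept=E A-0->A A-1->B B-0->C B-1->B C-0->A C-1->D D-0->C D-1->E E-0->C E-1->B

Remember how much of `1011` the current input suffix matches. State A means no match yet; B means the last symbol is `1`; C means the last 2 symbols are `10`; D means the last 3 symbols are `101`; E means the last 4 symbols are `1011`. Only E accepts. On a mismatch, fall back to the longest proper suffix that is still a prefix of `1011`.
With 5 states:
       0  1 
>  A   A  B 
   B   C  B 
   C   A  D 
   D   C  E 
 * E   C  B 
(> = start, * = accepting)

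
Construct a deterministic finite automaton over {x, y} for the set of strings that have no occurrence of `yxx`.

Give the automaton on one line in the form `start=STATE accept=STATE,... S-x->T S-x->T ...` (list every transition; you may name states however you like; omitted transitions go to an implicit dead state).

start=q0 accept=q0,q1,q2 q0-x->q0 q0-y->q1 q1-x->q2 q1-y->q1 q2-x->q3 q2-y->q1 q3-x->q3 q3-y->q3

This is the complement of 'contains `yxx`'. Use the same substring-matching states — q0 through q3 holding how much of `yxx` has just been matched — but flip the accepting set: everything except the trap q3 accepts.
With 4 states:
        x   y  
>* q0   q0  q1 
 * q1   q2  q1 
 * q2   q3  q1 
   q3   q3  q3 
(> = start, * = accepting)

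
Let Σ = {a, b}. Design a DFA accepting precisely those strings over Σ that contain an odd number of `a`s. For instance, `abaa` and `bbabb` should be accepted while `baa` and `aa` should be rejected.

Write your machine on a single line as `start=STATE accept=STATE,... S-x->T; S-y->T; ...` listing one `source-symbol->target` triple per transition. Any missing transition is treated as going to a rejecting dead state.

start=s0; accept=s1; s0-a->s1; s0-b->s0; s1-a->s0; s1-b->s1

Keep the running count of `a`s modulo 2: each `a` advances along the cycle s0 → s1 → s0 while other symbols loop. Accept at s1.
A 2-state machine:
        a   b  
>  s0   s1  s0 
 * s1   s0  s1 
(> = start, * = accepting)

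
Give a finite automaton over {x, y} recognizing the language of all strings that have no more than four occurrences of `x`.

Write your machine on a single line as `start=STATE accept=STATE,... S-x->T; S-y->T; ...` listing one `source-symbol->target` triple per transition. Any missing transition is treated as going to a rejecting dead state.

start=q0; accept=q0,q1,q2,q3,q4; q0-x->q1; q0-y->q0; q1-x->q2; q1-y->q1; q2-x->q3; q2-y->q2; q3-x->q4; q3-y->q3; q4-x->q5; q4-y->q4; q5-x->q5; q5-y->q5

Count `x`s, saturating at 5: states q0 through q4 mean 0 through 4 `x`s seen; q5 means more than 4. Each `x` increments (capped at q5); other symbols loop. Accept from {q0, q1, q2, q3, q4}.
6 states suffice.
        x   y  
>* q0   q1  q0 
 * q1   q2  q1 
 * q2   q3  q2 
 * q3   q4  q3 
 * q4   q5  q4 
   q5   q5  q5 
(> = start, * = accepting)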